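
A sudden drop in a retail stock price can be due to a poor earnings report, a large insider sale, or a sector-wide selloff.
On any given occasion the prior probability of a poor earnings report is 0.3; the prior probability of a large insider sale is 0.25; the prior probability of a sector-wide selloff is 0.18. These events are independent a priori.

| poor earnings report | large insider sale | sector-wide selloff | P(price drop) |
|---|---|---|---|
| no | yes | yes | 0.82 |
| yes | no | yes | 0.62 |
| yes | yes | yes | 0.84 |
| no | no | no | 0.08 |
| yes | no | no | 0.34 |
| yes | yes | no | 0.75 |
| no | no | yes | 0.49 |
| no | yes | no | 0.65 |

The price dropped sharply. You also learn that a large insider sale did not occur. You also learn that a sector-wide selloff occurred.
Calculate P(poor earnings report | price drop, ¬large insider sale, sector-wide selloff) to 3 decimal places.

By total probability over both values of poor earnings report:
  P(price drop | ¬large insider sale, sector-wide selloff) = 0.49*0.7 + 0.62*0.3
        = 0.343000 + 0.186000 = 0.529000
The terms with poor earnings report present sum to 0.186000, so
  P(poor earnings report | price drop, ¬large insider sale, sector-wide selloff) = 0.186000 / 0.529000 ≈ 0.352

P(poor earnings report | price drop, ¬large insider sale, sector-wide selloff) ≈ 0.352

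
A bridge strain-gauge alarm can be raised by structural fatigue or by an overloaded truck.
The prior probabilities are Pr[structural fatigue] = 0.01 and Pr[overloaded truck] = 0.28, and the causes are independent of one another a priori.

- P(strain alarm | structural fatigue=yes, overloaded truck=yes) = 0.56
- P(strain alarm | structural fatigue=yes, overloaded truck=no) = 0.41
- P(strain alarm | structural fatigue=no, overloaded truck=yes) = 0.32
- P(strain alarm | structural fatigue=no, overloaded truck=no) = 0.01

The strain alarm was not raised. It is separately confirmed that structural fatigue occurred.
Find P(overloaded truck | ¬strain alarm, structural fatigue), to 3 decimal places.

P(overloaded truck | ¬strain alarm, structural fatigue) ≈ 0.225

For the numerator, keep only overloaded truck=true terms: 0.44*0.28 = 0.123200
Denominator P(¬strain alarm | structural fatigue): 0.59*0.72 + 0.44*0.28 = 0.548000
P(overloaded truck | ¬strain alarm, structural fatigue) = 0.123200/0.548000 ≈ 0.225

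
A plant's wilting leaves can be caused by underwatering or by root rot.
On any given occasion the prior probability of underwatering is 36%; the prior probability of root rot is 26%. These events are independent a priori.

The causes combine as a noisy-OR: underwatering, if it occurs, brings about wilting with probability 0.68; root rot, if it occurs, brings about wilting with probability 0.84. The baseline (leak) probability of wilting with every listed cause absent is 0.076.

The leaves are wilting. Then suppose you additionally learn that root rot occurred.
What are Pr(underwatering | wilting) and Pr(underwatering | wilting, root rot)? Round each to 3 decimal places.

Under noisy-OR, P(wilting | causes) = 1 − (1−0.076)·∏(1−qᵢ) over the active causes.
For the numerator, keep only underwatering=true terms: 0.187631 + 0.089172 = 0.276803
Normalizer over all consistent configurations: 0.076·0.64·0.74 + 0.85216·0.64·0.26 + 0.70432·0.36·0.74 + 0.952691·0.36·0.26 = 0.454596
P(underwatering | wilting) = 0.276803/0.454596 ≈ 0.609

Now condition on the additional information:
P(wilting | root rot) = 0.85216·0.64 + 0.952691·0.36 = 0.545382 + 0.342969 = 0.888351
Of this, 0.342969 comes from 0.952691·0.36 (the underwatering=true cases).
Hence the posterior is 0.342969/0.888351 ≈ 0.386.
This is intercausal reasoning (explaining away): once root rot accounts for the wilting, underwatering becomes less likely.

Pr(underwatering | wilting) ≈ 0.609; Pr(underwatering | wilting, root rot) ≈ 0.386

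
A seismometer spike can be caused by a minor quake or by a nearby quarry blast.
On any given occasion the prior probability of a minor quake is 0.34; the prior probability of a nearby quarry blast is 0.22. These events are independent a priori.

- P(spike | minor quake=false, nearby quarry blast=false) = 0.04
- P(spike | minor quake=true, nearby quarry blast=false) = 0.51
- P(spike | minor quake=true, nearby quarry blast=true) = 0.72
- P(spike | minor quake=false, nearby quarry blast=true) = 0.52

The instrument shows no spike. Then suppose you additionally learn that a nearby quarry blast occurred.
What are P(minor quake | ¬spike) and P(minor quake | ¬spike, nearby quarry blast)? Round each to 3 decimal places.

P(¬spike) = 0.96·0.66·0.78 + 0.48·0.66·0.22 + 0.49·0.34·0.78 + 0.28·0.34·0.22 = 0.494208 + 0.069696 + 0.129948 + 0.020944 = 0.714796
Of this, 0.150892 comes from 0.129948 + 0.020944 (the minor quake=true cases).
P(minor quake | ¬spike) = 0.150892 / 0.714796 ≈ 0.211

Now also conditioning on nearby quarry blast=true:
For the numerator, keep only minor quake=true terms: 0.28×0.34 = 0.095200
Denominator P(¬spike | nearby quarry blast): 0.48×0.66 + 0.28×0.34 = 0.412000
P(minor quake | ¬spike, nearby quarry blast) = 0.095200/0.412000 ≈ 0.231

P(minor quake | ¬spike) ≈ 0.211; P(minor quake | ¬spike, nearby quarry blast) ≈ 0.231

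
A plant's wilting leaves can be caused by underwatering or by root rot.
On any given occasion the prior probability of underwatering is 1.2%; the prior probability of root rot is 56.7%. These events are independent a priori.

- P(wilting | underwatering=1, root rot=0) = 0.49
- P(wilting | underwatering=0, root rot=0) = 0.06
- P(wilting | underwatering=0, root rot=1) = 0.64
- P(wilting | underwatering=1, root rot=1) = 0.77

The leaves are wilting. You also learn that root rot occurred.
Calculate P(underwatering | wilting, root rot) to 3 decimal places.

P(wilting | root rot) = 0.64·0.988 + 0.77·0.012 = 0.632320 + 0.009240 = 0.641560
The underwatering-present share is 0.77·0.012 = 0.009240.
Hence the posterior is 0.009240/0.641560 ≈ 0.014.

P(underwatering | wilting, root rot) ≈ 0.014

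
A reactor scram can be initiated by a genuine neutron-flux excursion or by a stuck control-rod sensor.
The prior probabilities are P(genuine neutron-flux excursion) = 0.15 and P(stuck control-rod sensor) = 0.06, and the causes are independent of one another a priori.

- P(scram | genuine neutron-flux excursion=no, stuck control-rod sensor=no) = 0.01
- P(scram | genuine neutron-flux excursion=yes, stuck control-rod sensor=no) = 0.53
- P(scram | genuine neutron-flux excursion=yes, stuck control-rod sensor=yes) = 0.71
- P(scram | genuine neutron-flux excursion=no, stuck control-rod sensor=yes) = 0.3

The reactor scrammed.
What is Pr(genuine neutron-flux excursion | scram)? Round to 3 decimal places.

P(scram) = 0.01·0.85·0.94 + 0.3·0.85·0.06 + 0.53·0.15·0.94 + 0.71·0.15·0.06 = 0.007990 + 0.015300 + 0.074730 + 0.006390 = 0.104410
Of this, 0.081120 comes from 0.074730 + 0.006390 (the genuine neutron-flux excursion=true cases).
Hence the posterior is 0.081120/0.104410 ≈ 0.777.

Pr(genuine neutron-flux excursion | scram) ≈ 0.777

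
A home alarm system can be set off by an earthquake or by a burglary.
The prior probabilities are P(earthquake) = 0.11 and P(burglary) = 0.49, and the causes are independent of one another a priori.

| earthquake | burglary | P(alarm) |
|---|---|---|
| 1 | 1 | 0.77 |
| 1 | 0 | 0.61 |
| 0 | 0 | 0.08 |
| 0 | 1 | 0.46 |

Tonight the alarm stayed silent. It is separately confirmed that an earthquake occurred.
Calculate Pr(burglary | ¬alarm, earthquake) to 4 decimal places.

P(¬alarm | earthquake) = 0.39·0.51 + 0.23·0.49 = 0.198900 + 0.112700 = 0.311600
Restricting to configurations with burglary present: 0.23·0.49 = 0.112700.
P(burglary | ¬alarm, earthquake) = 0.112700 / 0.311600 ≈ 0.3617

Pr(burglary | ¬alarm, earthquake) ≈ 0.3617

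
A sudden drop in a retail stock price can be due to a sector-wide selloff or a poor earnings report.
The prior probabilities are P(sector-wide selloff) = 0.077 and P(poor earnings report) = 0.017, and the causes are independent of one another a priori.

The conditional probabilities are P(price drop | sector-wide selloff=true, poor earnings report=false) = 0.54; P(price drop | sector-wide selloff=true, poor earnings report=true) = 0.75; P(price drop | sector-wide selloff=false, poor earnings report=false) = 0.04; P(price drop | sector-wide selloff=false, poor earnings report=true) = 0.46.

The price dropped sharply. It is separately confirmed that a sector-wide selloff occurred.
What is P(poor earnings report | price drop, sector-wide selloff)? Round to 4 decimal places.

P(poor earnings report | price drop, sector-wide selloff) ≈ 0.0235

P(price drop | sector-wide selloff) = 0.54×0.983 + 0.75×0.017 = 0.530820 + 0.012750 = 0.543570
The poor earnings report-present share is 0.75×0.017 = 0.012750.
So P(poor earnings report | price drop, sector-wide selloff) = 0.012750/0.543570 ≈ 0.0235.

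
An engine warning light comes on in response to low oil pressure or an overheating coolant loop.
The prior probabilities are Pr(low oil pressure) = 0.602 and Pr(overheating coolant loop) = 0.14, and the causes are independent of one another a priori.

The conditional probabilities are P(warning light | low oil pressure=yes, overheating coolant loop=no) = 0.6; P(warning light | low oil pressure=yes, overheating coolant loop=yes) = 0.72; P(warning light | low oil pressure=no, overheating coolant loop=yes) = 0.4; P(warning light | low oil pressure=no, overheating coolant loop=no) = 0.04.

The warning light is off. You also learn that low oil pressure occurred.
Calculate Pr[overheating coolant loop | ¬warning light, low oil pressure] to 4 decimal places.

Sum P(¬warning light|·) weighted by the priors over both values of overheating coolant loop:
  P(¬warning light | low oil pressure) = 0.4*0.86 + 0.28*0.14
        = 0.344000 + 0.039200 = 0.383200
Configurations with overheating coolant loop contribute 0.039200, so
  P(overheating coolant loop | ¬warning light, low oil pressure) = 0.039200 / 0.383200 ≈ 0.1023

Pr[overheating coolant loop | ¬warning light, low oil pressure] ≈ 0.1023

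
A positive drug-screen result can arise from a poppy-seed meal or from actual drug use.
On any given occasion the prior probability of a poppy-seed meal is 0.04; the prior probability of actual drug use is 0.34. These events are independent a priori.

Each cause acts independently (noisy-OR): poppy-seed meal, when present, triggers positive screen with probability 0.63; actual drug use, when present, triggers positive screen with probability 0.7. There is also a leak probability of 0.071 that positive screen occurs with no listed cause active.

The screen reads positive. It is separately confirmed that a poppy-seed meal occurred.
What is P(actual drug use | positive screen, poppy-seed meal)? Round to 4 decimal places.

Under noisy-OR, P(positive screen | causes) = 1 − (1−0.071)·∏(1−qᵢ) over the active causes.
P(positive screen | poppy-seed meal) = 0.65627·0.66 + 0.896881·0.34 = 0.433138 + 0.304940 = 0.738078
The actual drug use-present share is 0.896881·0.34 = 0.304940.
Hence the posterior is 0.304940/0.738078 ≈ 0.4132.

P(actual drug use | positive screen, poppy-seed meal) ≈ 0.4132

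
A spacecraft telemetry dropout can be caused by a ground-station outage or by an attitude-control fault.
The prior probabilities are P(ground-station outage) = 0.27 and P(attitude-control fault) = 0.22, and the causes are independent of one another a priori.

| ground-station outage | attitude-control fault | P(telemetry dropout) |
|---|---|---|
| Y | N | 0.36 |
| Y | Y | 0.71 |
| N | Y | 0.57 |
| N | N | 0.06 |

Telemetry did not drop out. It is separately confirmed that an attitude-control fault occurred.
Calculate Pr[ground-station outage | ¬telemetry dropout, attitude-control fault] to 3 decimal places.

For the numerator, keep only ground-station outage=true terms: 0.29×0.27 = 0.078300
Normalizer over all consistent configurations: 0.43×0.73 + 0.29×0.27 = 0.392200
P(ground-station outage | ¬telemetry dropout, attitude-control fault) = 0.078300/0.392200 ≈ 0.200

Pr[ground-station outage | ¬telemetry dropout, attitude-control fault] ≈ 0.200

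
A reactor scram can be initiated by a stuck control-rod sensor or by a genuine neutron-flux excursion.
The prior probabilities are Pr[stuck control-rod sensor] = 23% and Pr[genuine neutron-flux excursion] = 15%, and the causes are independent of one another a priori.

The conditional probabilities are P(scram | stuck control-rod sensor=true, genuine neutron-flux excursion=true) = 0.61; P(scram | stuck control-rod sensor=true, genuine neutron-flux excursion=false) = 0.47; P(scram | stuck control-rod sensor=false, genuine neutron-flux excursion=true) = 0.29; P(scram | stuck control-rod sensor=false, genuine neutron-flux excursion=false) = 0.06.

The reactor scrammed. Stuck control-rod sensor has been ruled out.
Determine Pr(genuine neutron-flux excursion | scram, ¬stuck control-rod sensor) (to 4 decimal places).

Pr(genuine neutron-flux excursion | scram, ¬stuck control-rod sensor) ≈ 0.4603

By total probability over both values of genuine neutron-flux excursion:
  P(scram | ¬stuck control-rod sensor) = 0.06·0.85 + 0.29·0.15
        = 0.051000 + 0.043500 = 0.094500
The terms with genuine neutron-flux excursion present sum to 0.043500, so
  P(genuine neutron-flux excursion | scram, ¬stuck control-rod sensor) = 0.043500 / 0.094500 ≈ 0.4603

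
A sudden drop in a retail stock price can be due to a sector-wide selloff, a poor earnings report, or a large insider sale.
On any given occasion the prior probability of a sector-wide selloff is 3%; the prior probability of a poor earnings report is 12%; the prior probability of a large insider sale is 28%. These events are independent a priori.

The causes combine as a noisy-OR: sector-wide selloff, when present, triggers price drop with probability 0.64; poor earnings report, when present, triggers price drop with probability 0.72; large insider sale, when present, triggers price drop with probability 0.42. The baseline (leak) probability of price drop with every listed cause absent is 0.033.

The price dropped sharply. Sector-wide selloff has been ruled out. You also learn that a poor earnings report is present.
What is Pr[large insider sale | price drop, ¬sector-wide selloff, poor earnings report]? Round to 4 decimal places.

Under noisy-OR, P(price drop | causes) = 1 − (1−0.033)·∏(1−qᵢ) over the active causes.
P(price drop | ¬sector-wide selloff, poor earnings report) = 0.72924*0.72 + 0.842959*0.28 = 0.525053 + 0.236029 = 0.761082
Of this, 0.236029 comes from 0.842959*0.28 (the large insider sale=true cases).
Hence the posterior is 0.236029/0.761082 ≈ 0.3101.

Pr[large insider sale | price drop, ¬sector-wide selloff, poor earnings report] ≈ 0.3101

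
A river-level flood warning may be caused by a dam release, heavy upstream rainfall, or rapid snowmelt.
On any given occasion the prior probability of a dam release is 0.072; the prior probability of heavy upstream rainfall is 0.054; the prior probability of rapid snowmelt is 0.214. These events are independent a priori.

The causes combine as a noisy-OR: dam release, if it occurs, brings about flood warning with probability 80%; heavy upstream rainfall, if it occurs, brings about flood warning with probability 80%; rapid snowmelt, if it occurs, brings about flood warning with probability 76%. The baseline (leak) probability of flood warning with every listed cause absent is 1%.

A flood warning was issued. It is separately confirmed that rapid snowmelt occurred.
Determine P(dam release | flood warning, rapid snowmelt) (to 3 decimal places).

P(dam release | flood warning, rapid snowmelt) ≈ 0.087

Under noisy-OR, P(flood warning | causes) = 1 − (1−0.01)·∏(1−qᵢ) over the active causes.
P(flood warning | rapid snowmelt) = 0.7624*0.928*0.946 + 0.95248*0.928*0.054 + 0.95248*0.072*0.946 + 0.990496*0.072*0.054 = 0.669302 + 0.047731 + 0.064875 + 0.003851 = 0.785759
Of this, 0.068726 comes from 0.064875 + 0.003851 (the dam release=true cases).
Hence the posterior is 0.068726/0.785759 ≈ 0.087.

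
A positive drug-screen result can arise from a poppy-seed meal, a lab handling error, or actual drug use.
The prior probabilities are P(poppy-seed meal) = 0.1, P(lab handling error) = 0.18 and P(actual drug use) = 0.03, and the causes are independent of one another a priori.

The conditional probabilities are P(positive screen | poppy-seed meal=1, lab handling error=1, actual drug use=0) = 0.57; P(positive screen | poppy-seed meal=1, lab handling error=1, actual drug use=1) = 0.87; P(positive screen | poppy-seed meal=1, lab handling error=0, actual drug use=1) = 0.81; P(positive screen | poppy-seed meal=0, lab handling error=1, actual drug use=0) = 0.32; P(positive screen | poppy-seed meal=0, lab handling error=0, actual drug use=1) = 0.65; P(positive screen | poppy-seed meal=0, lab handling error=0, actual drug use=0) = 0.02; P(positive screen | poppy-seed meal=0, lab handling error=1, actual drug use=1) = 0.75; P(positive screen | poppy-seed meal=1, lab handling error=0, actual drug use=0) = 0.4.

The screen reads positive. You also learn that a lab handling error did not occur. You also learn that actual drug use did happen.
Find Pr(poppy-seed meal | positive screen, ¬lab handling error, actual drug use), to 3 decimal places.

Enumerate both values of poppy-seed meal and weight by the priors:
  P(positive screen | ¬lab handling error, actual drug use) = 0.65·0.9 + 0.81·0.1
        = 0.585000 + 0.081000 = 0.666000
Configurations with poppy-seed meal contribute 0.081000, so
  P(poppy-seed meal | positive screen, ¬lab handling error, actual drug use) = 0.081000 / 0.666000 ≈ 0.122

Pr(poppy-seed meal | positive screen, ¬lab handling error, actual drug use) ≈ 0.122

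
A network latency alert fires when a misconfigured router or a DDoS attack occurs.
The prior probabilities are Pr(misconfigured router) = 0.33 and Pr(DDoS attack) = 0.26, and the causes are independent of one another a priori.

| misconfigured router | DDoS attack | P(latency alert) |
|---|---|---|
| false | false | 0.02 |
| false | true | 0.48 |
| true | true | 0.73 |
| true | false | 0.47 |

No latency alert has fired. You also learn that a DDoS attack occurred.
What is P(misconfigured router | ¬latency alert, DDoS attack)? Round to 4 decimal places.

P(misconfigured router | ¬latency alert, DDoS attack) ≈ 0.2037

P(¬latency alert | DDoS attack) = 0.52*0.67 + 0.27*0.33 = 0.348400 + 0.089100 = 0.437500
Restricting to configurations with misconfigured router present: 0.27*0.33 = 0.089100.
Hence the posterior is 0.089100/0.437500 ≈ 0.2037.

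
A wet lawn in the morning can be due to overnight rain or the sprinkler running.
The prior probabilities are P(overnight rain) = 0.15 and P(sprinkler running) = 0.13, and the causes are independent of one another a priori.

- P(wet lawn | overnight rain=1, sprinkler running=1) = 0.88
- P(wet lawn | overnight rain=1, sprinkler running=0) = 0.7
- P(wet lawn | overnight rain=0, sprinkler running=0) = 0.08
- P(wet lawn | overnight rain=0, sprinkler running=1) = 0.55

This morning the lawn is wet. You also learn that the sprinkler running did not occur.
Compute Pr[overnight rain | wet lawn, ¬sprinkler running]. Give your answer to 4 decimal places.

Pr[overnight rain | wet lawn, ¬sprinkler running] ≈ 0.6069

Numerator (weight on configurations with overnight rain): 0.7×0.15 = 0.105000
Normalizer over all consistent configurations: 0.08×0.85 + 0.7×0.15 = 0.173000
P(overnight rain | wet lawn, ¬sprinkler running) = 0.105000/0.173000 ≈ 0.6069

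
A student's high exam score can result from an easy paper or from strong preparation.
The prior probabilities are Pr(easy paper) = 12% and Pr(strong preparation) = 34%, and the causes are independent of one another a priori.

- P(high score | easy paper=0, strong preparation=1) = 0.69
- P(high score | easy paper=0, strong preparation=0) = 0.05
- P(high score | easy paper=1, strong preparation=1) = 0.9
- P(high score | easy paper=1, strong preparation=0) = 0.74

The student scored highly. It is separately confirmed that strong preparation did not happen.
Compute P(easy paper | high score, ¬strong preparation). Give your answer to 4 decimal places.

Weight on easy paper=true, given the evidence: 0.74·0.12 = 0.088800
Denominator P(high score | ¬strong preparation): 0.05·0.88 + 0.74·0.12 = 0.132800
Posterior = 0.088800 / 0.132800 ≈ 0.6687

P(easy paper | high score, ¬strong preparation) ≈ 0.6687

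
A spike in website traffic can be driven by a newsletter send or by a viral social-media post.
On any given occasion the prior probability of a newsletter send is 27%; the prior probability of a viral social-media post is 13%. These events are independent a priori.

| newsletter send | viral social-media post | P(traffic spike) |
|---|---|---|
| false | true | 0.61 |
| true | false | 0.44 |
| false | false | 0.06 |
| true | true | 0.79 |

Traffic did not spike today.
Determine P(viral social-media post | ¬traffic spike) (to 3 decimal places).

P(viral social-media post | ¬traffic spike) ≈ 0.057

P(¬traffic spike) = 0.94·0.73·0.87 + 0.39·0.73·0.13 + 0.56·0.27·0.87 + 0.21·0.27·0.13 = 0.596994 + 0.037011 + 0.131544 + 0.007371 = 0.772920
Restricting to configurations with viral social-media post present: 0.037011 + 0.007371 = 0.044382.
P(viral social-media post | ¬traffic spike) = 0.044382 / 0.772920 ≈ 0.057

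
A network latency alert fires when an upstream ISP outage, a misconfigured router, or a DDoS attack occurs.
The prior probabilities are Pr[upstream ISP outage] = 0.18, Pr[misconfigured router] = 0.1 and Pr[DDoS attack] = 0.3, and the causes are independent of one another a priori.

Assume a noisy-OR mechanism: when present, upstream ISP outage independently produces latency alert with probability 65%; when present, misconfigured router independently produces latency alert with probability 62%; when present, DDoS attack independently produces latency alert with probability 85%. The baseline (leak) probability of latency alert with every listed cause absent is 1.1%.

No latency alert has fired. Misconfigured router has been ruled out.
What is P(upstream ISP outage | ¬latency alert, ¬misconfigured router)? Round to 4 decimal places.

Under noisy-OR, P(latency alert | causes) = 1 − (1−0.011)·∏(1−qᵢ) over the active causes.
P(¬latency alert | ¬misconfigured router) = 0.989·0.82·0.7 + 0.14835·0.82·0.3 + 0.34615·0.18·0.7 + 0.051922·0.18·0.3 = 0.567686 + 0.036494 + 0.043615 + 0.002804 = 0.650599
The upstream ISP outage-present share is 0.043615 + 0.002804 = 0.046419.
Hence the posterior is 0.046419/0.650599 ≈ 0.0713.

P(upstream ISP outage | ¬latency alert, ¬misconfigured router) ≈ 0.0713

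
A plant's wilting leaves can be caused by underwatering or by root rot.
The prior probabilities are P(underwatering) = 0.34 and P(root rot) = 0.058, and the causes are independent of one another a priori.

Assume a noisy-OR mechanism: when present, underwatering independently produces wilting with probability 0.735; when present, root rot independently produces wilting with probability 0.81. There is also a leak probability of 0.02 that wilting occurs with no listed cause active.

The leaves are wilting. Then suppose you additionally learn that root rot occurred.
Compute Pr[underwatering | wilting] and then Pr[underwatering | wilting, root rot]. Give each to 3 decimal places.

Pr[underwatering | wilting] ≈ 0.854; Pr[underwatering | wilting, root rot] ≈ 0.376

Under noisy-OR, P(wilting | causes) = 1 − (1−0.02)·∏(1−qᵢ) over the active causes.
P(wilting) = 0.02*0.66*0.942 + 0.8138*0.66*0.058 + 0.7403*0.34*0.942 + 0.950657*0.34*0.058 = 0.012434 + 0.031152 + 0.237103 + 0.018747 = 0.299436
Restricting to configurations with underwatering present: 0.237103 + 0.018747 = 0.255850.
Hence the posterior is 0.255850/0.299436 ≈ 0.854.

Now also conditioning on root rot=true:
P(wilting | root rot) = 0.8138·0.66 + 0.950657·0.34 = 0.537108 + 0.323223 = 0.860331
The underwatering-present share is 0.950657·0.34 = 0.323223.
Hence the posterior is 0.323223/0.860331 ≈ 0.376.
— root rot explains away the evidence for underwatering.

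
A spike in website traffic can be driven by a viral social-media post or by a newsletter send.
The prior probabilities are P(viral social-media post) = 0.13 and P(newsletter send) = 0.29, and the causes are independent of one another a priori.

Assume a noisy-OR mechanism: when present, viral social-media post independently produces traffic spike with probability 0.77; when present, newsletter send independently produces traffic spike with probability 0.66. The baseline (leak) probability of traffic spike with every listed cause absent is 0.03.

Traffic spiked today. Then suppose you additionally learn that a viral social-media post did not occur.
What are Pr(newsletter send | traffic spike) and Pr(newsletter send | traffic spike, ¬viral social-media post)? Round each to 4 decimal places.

Pr(newsletter send | traffic spike) ≈ 0.6932; Pr(newsletter send | traffic spike, ¬viral social-media post) ≈ 0.9012

Under noisy-OR, P(traffic spike | causes) = 1 − (1−0.03)·∏(1−qᵢ) over the active causes.
P(traffic spike) = 0.03×0.87×0.71 + 0.6702×0.87×0.29 + 0.7769×0.13×0.71 + 0.924146×0.13×0.29 = 0.018531 + 0.169091 + 0.071708 + 0.034840 = 0.294170
The newsletter send-present share is 0.169091 + 0.034840 = 0.203931.
So P(newsletter send | traffic spike) = 0.203931/0.294170 ≈ 0.6932.

Now also conditioning on viral social-media post≠true:
Numerator (weight on configurations with newsletter send): 0.6702*0.29 = 0.194358
Denominator P(traffic spike | ¬viral social-media post): 0.03*0.71 + 0.6702*0.29 = 0.215658
P(newsletter send | traffic spike, ¬viral social-media post) = 0.194358/0.215658 ≈ 0.9012
With viral social-media post excluded, newsletter send must carry more of the explanatory weight for the traffic spike.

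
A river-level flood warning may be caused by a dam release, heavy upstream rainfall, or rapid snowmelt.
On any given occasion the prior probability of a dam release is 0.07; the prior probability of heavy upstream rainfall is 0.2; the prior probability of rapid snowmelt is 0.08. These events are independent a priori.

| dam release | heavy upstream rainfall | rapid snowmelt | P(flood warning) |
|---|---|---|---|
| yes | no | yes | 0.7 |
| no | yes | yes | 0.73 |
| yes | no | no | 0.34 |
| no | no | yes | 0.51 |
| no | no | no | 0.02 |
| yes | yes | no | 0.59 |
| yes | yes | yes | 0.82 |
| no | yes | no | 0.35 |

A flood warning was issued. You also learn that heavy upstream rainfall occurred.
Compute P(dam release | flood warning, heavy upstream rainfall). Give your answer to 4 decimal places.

P(flood warning | heavy upstream rainfall) = 0.35·0.93·0.92 + 0.73·0.93·0.08 + 0.59·0.07·0.92 + 0.82·0.07·0.08 = 0.299460 + 0.054312 + 0.037996 + 0.004592 = 0.396360
Restricting to configurations with dam release present: 0.037996 + 0.004592 = 0.042588.
P(dam release | flood warning, heavy upstream rainfall) = 0.042588 / 0.396360 ≈ 0.1074

P(dam release | flood warning, heavy upstream rainfall) ≈ 0.1074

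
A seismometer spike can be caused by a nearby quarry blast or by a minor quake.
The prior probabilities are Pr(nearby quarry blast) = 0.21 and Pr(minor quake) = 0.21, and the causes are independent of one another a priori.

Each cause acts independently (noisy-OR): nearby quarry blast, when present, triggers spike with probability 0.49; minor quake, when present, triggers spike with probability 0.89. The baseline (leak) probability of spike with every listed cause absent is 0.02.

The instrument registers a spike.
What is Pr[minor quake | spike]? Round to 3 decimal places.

Under noisy-OR, P(spike | causes) = 1 − (1−0.02)·∏(1−qᵢ) over the active causes.
P(spike) = 0.02×0.79×0.79 + 0.8922×0.79×0.21 + 0.5002×0.21×0.79 + 0.945022×0.21×0.21 = 0.012482 + 0.148016 + 0.082983 + 0.041675 = 0.285156
The minor quake-present share is 0.148016 + 0.041675 = 0.189691.
Hence the posterior is 0.189691/0.285156 ≈ 0.665.

Pr[minor quake | spike] ≈ 0.665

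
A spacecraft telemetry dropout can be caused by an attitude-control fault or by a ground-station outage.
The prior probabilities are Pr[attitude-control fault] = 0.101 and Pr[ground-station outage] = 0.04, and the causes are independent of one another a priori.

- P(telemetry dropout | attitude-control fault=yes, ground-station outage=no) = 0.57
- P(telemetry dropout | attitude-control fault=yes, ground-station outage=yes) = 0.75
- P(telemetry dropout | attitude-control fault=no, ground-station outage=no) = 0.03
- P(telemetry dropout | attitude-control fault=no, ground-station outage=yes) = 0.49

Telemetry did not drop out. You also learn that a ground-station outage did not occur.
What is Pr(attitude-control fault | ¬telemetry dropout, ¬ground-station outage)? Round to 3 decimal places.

Pr(attitude-control fault | ¬telemetry dropout, ¬ground-station outage) ≈ 0.047

Weight on attitude-control fault=true, given the evidence: 0.43*0.101 = 0.043430
The normalizing constant is 0.97*0.899 + 0.43*0.101 = 0.915460
Posterior = 0.043430 / 0.915460 ≈ 0.047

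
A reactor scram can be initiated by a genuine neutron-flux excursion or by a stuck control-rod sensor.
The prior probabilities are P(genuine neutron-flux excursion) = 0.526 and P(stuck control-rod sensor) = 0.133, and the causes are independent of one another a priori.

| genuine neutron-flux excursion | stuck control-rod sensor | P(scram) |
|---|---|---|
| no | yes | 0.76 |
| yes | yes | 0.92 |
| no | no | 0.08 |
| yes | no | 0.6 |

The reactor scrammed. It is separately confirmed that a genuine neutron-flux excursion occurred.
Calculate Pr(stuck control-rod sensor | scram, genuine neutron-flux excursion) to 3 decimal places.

Pr(stuck control-rod sensor | scram, genuine neutron-flux excursion) ≈ 0.190

Weight on stuck control-rod sensor=true, given the evidence: 0.92·0.133 = 0.122360
Normalizer over all consistent configurations: 0.6·0.867 + 0.92·0.133 = 0.642560
Posterior = 0.122360 / 0.642560 ≈ 0.190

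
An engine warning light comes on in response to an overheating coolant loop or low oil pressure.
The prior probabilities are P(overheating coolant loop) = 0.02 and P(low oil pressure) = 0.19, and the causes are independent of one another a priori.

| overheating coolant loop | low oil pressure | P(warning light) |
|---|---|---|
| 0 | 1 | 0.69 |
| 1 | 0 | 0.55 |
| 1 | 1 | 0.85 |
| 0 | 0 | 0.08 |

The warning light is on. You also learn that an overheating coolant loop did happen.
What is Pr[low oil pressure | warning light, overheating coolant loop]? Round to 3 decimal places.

P(warning light | overheating coolant loop) = 0.55·0.81 + 0.85·0.19 = 0.445500 + 0.161500 = 0.607000
The low oil pressure-present share is 0.85·0.19 = 0.161500.
So P(low oil pressure | warning light, overheating coolant loop) = 0.161500/0.607000 ≈ 0.266.

Pr[low oil pressure | warning light, overheating coolant loop] ≈ 0.266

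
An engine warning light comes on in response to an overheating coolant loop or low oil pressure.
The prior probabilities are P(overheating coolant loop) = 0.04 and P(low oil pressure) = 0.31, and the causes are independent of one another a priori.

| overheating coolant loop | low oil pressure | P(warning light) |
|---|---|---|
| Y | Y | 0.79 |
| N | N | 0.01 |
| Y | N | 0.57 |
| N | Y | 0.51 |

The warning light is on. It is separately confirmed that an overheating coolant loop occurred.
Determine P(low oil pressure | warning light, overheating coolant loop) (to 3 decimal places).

P(warning light | overheating coolant loop) = 0.57×0.69 + 0.79×0.31 = 0.393300 + 0.244900 = 0.638200
The low oil pressure-present share is 0.79×0.31 = 0.244900.
Hence the posterior is 0.244900/0.638200 ≈ 0.384.

P(low oil pressure | warning light, overheating coolant loop) ≈ 0.384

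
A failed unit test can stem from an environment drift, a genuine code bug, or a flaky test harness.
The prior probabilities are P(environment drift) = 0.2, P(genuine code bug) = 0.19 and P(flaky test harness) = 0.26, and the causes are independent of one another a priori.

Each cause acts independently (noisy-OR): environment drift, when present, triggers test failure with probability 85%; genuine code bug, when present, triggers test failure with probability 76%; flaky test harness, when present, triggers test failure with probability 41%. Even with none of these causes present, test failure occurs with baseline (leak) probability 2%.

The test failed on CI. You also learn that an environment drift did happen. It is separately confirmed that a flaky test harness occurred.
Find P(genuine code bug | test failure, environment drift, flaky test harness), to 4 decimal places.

P(genuine code bug | test failure, environment drift, flaky test harness) ≈ 0.2010

Under noisy-OR, P(test failure | causes) = 1 − (1−0.02)·∏(1−qᵢ) over the active causes.
For the numerator, keep only genuine code bug=true terms: 0.979185*0.19 = 0.186045
Denominator P(test failure | environment drift, flaky test harness): 0.91327*0.81 + 0.979185*0.19 = 0.925794
P(genuine code bug | test failure, environment drift, flaky test harness) = 0.186045/0.925794 ≈ 0.2010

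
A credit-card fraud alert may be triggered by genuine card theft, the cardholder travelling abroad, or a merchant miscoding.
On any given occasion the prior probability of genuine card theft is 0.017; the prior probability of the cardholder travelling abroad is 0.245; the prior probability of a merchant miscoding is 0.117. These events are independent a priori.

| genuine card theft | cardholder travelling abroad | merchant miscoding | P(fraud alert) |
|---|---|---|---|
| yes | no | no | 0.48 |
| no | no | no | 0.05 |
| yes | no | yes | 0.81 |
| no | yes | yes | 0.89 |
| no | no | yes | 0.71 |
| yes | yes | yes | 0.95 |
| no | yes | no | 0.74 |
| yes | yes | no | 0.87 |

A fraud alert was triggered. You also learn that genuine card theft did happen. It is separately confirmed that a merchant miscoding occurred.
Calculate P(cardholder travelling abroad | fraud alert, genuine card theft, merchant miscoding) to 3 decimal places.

P(fraud alert | genuine card theft, merchant miscoding) = 0.81*0.755 + 0.95*0.245 = 0.611550 + 0.232750 = 0.844300
The cardholder travelling abroad-present share is 0.95*0.245 = 0.232750.
So P(cardholder travelling abroad | fraud alert, genuine card theft, merchant miscoding) = 0.232750/0.844300 ≈ 0.276.

P(cardholder travelling abroad | fraud alert, genuine card theft, merchant miscoding) ≈ 0.276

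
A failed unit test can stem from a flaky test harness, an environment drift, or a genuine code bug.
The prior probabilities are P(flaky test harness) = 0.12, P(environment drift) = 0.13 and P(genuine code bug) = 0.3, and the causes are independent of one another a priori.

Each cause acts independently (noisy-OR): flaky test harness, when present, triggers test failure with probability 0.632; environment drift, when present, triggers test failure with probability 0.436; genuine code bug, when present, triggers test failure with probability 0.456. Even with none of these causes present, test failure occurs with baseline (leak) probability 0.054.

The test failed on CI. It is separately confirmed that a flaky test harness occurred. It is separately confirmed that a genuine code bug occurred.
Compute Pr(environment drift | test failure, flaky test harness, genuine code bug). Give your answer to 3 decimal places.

Under noisy-OR, P(test failure | causes) = 1 − (1−0.054)·∏(1−qᵢ) over the active causes.
P(test failure | flaky test harness, genuine code bug) = 0.810618*0.87 + 0.893189*0.13 = 0.705238 + 0.116115 = 0.821353
Restricting to configurations with environment drift present: 0.893189*0.13 = 0.116115.
P(environment drift | test failure, flaky test harness, genuine code bug) = 0.116115 / 0.821353 ≈ 0.141

Pr(environment drift | test failure, flaky test harness, genuine code bug) ≈ 0.141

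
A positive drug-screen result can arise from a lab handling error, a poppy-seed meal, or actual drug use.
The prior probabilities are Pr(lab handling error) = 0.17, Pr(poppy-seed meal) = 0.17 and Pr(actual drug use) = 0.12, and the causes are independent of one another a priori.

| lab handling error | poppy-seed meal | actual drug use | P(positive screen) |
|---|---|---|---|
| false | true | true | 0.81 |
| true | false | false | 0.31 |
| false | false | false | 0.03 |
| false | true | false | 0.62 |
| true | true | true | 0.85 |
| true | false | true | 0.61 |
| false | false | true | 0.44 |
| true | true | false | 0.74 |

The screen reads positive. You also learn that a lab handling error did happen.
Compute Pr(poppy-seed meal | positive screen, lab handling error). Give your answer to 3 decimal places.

Pr(poppy-seed meal | positive screen, lab handling error) ≈ 0.308

For the numerator, keep only poppy-seed meal=true terms: 0.110704 + 0.017340 = 0.128044
Normalizer over all consistent configurations: 0.31*0.83*0.88 + 0.61*0.83*0.12 + 0.74*0.17*0.88 + 0.85*0.17*0.12 = 0.415224
P(poppy-seed meal | positive screen, lab handling error) = 0.128044/0.415224 ≈ 0.308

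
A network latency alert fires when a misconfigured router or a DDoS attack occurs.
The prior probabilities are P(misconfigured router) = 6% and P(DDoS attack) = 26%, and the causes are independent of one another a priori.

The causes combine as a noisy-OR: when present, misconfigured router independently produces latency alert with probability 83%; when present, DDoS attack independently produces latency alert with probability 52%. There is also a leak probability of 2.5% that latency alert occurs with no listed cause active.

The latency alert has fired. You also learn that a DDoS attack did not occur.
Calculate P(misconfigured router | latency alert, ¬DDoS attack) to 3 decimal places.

P(misconfigured router | latency alert, ¬DDoS attack) ≈ 0.681

Under noisy-OR, P(latency alert | causes) = 1 − (1−0.025)·∏(1−qᵢ) over the active causes.
For the numerator, keep only misconfigured router=true terms: 0.83425·0.06 = 0.050055
The normalizing constant is 0.025·0.94 + 0.83425·0.06 = 0.073555
P(misconfigured router | latency alert, ¬DDoS attack) = 0.050055/0.073555 ≈ 0.681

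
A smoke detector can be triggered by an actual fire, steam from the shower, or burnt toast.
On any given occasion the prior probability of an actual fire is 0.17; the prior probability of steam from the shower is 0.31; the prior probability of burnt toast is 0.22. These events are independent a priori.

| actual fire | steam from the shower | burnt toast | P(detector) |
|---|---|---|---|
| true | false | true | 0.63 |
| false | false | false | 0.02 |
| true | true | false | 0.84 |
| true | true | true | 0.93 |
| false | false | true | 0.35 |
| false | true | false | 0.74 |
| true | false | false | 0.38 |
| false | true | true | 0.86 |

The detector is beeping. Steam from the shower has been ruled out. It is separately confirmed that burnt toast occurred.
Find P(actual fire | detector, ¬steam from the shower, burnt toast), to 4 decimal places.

Weight on actual fire=true, given the evidence: 0.63×0.17 = 0.107100
Denominator P(detector | ¬steam from the shower, burnt toast): 0.35×0.83 + 0.63×0.17 = 0.397600
P(actual fire | detector, ¬steam from the shower, burnt toast) = 0.107100/0.397600 ≈ 0.2694

P(actual fire | detector, ¬steam from the shower, burnt toast) ≈ 0.2694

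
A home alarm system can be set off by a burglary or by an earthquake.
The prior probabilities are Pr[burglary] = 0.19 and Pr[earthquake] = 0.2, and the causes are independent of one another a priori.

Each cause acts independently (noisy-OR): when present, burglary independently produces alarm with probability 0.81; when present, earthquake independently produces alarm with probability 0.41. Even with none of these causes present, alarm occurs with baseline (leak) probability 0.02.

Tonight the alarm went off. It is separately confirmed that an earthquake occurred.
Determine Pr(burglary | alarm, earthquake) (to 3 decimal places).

Pr(burglary | alarm, earthquake) ≈ 0.331

Under noisy-OR, P(alarm | causes) = 1 − (1−0.02)·∏(1−qᵢ) over the active causes.
For the numerator, keep only burglary=true terms: 0.890142·0.19 = 0.169127
Denominator P(alarm | earthquake): 0.4218·0.81 + 0.890142·0.19 = 0.510785
Posterior = 0.169127 / 0.510785 ≈ 0.331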